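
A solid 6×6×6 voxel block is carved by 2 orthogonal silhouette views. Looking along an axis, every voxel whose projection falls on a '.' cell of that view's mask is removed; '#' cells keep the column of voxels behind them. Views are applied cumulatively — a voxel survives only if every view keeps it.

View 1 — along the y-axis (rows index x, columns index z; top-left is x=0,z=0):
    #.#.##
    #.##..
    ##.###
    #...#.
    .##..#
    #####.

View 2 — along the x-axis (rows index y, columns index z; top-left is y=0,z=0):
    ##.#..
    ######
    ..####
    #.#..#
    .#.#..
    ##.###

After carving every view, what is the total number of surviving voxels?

full grid |V| = 216
  1. axis=1 (XZ plane), |mask|=22  ⇒  voxels=132
  2. axis=0 (YZ plane), |mask|=23  ⇒  voxels=83

voxel count = 83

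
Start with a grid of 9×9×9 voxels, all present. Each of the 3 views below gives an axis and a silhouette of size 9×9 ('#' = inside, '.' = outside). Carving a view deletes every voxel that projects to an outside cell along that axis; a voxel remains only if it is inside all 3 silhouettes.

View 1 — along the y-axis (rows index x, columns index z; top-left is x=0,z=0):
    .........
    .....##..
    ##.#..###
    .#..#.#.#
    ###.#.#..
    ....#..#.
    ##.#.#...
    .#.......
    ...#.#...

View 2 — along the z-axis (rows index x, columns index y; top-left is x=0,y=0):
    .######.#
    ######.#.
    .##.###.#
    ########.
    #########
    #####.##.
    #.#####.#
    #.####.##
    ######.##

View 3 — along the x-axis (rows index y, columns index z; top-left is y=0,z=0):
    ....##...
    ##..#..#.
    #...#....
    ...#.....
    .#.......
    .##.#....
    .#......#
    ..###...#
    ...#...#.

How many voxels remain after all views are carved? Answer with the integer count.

initial block: 9^3 = 729
[1] y-view keeps 26 columns → grid now 234
[2] z-view keeps 66 columns → grid now 192
[3] x-view keeps 21 columns → grid now 53

|visual hull| = 53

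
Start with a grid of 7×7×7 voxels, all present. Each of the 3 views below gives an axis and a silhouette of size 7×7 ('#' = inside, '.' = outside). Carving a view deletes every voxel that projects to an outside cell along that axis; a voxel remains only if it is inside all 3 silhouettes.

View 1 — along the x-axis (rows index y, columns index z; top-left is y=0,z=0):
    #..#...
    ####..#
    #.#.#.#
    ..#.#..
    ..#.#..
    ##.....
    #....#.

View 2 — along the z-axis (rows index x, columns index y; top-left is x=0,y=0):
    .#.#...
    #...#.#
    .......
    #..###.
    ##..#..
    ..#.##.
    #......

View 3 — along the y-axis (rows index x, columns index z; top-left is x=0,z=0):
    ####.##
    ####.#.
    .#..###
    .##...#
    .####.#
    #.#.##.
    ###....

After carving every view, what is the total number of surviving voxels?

remaining voxels: 28

full grid |V| = 343
step 1: project along x, AND mask (19/49) → |grid| = 133
step 2: project along z, AND mask (16/49) → |grid| = 40
step 3: project along y, AND mask (30/49) → |grid| = 28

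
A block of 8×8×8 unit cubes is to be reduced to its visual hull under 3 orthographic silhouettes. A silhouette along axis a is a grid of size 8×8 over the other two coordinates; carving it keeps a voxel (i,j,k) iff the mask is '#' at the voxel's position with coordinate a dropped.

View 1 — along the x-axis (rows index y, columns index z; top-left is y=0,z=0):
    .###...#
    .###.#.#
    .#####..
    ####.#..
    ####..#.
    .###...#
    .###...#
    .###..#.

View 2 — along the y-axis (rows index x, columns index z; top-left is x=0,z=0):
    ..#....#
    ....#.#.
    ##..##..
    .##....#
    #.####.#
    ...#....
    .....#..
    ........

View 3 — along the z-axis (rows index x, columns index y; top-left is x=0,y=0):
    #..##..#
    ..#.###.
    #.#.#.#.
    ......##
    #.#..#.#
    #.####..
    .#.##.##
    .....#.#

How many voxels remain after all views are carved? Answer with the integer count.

remaining voxels: 38

start: 8×8×8 = 512 voxels
  1. axis=0 (YZ plane), |mask|=36  ⇒  voxels=288
  2. axis=1 (XZ plane), |mask|=19  ⇒  voxels=86
  3. axis=2 (XY plane), |mask|=30  ⇒  voxels=38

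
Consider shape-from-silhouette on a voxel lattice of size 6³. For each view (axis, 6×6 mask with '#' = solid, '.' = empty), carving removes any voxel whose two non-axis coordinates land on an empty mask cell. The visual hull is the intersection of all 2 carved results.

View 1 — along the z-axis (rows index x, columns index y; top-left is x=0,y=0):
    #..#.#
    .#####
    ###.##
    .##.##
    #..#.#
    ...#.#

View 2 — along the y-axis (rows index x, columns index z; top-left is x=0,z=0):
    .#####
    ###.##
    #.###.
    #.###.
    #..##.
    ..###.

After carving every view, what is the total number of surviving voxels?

before carving: 216 voxels (6×6×6)
carve view 1 (along z, XY-mask fill 22/36): 132 voxels remain
carve view 2 (along y, XZ-mask fill 24/36): 91 voxels remain

remaining voxels: 91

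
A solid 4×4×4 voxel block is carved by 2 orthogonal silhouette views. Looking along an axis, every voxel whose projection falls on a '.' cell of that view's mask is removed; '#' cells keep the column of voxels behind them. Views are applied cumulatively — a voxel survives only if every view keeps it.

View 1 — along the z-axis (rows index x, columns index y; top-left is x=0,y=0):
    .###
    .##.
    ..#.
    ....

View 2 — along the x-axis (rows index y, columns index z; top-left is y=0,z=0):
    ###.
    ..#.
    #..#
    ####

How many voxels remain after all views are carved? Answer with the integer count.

start: 4×4×4 = 64 voxels
carve view 1 (along z, XY-mask fill 6/16): 24 voxels remain
carve view 2 (along x, YZ-mask fill 10/16): 12 voxels remain

12 voxels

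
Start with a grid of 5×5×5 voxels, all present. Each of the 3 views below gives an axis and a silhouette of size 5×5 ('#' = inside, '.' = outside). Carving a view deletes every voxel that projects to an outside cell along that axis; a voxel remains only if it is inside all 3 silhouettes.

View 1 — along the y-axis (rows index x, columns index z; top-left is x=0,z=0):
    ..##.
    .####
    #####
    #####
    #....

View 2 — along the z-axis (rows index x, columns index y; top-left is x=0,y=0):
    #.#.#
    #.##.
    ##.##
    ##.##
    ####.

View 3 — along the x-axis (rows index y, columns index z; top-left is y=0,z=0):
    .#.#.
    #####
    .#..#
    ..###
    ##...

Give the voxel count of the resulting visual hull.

start: 5×5×5 = 125 voxels
  1. axis=1 (XZ plane), |mask|=17  ⇒  voxels=85
  2. axis=2 (XY plane), |mask|=18  ⇒  voxels=62
  3. axis=0 (YZ plane), |mask|=14  ⇒  voxels=33

voxel count = 33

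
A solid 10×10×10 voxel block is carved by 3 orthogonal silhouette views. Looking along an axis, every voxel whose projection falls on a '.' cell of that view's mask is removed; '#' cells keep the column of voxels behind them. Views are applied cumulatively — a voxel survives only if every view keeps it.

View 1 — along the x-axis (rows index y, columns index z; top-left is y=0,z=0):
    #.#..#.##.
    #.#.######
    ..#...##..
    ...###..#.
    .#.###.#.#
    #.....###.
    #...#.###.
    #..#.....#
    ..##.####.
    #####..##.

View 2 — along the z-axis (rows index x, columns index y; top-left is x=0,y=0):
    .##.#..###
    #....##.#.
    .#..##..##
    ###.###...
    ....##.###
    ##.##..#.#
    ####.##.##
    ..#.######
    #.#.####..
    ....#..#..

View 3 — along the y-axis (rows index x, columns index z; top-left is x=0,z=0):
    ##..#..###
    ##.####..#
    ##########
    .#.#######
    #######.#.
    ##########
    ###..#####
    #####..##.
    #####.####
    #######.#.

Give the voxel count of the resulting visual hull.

228 voxels

start: 10×10×10 = 1000 voxels
carve view 1 (along x, YZ-mask fill 51/100): 510 voxels remain
carve view 2 (along z, XY-mask fill 55/100): 285 voxels remain
carve view 3 (along y, XZ-mask fill 81/100): 228 voxels remain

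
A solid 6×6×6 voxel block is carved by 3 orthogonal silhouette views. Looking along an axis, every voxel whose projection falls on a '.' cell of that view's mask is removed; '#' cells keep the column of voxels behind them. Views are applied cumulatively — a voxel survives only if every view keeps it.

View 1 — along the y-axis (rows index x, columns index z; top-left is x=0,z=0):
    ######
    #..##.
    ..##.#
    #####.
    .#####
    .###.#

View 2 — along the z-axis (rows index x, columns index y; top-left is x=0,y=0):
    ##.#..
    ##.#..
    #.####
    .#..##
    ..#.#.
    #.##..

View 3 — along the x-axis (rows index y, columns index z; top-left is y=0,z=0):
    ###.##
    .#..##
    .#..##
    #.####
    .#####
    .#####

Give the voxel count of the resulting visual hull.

remaining voxels: 57

start: 6×6×6 = 216 voxels
V1 y: intersect with XZ mask (26 set) -- 156 left
V2 z: intersect with XY mask (19 set) -- 79 left
V3 x: intersect with YZ mask (26 set) -- 57 left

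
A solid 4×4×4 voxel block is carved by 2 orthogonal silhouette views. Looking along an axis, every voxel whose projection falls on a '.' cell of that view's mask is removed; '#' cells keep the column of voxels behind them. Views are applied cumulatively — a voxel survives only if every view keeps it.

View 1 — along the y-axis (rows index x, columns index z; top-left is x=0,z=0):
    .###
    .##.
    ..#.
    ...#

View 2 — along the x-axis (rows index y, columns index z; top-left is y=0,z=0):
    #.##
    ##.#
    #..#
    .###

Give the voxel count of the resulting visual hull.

voxel count = 18

full grid |V| = 64
carve view 1 (along y, XZ-mask fill 7/16): 28 voxels remain
carve view 2 (along x, YZ-mask fill 11/16): 18 voxels remain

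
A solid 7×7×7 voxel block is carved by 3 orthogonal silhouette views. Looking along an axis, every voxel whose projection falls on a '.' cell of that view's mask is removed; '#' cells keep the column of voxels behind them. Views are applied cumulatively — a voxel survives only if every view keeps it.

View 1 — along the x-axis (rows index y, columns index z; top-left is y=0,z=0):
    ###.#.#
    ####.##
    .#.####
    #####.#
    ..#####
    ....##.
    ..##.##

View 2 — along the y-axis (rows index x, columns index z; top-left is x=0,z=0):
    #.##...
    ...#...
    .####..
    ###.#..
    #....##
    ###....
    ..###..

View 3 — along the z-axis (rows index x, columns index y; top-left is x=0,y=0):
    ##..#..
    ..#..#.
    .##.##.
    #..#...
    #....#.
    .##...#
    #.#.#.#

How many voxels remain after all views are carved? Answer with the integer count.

full grid |V| = 343
after view 1 [x-axis, 33 of 49 cells solid] → remaining = 231
after view 2 [y-axis, 21 of 49 cells solid] → remaining = 95
after view 3 [z-axis, 20 of 49 cells solid] → remaining = 43

remaining voxels: 43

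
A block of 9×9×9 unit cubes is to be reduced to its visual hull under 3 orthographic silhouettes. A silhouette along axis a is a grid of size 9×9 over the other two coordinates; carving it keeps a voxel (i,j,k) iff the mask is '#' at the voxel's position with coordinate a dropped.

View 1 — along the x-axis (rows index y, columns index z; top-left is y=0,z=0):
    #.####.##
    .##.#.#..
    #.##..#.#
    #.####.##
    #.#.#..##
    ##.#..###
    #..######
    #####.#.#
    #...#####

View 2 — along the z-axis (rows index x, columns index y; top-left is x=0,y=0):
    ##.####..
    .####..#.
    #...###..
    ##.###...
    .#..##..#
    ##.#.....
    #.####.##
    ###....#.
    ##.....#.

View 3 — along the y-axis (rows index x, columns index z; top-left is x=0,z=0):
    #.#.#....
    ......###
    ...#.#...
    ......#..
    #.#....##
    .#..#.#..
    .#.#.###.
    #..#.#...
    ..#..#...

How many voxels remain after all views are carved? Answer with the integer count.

initial block: 9^3 = 729
after view 1 [x-axis, 54 of 81 cells solid] → remaining = 486
after view 2 [z-axis, 41 of 81 cells solid] → remaining = 241
after view 3 [y-axis, 26 of 81 cells solid] → remaining = 76

voxel count = 76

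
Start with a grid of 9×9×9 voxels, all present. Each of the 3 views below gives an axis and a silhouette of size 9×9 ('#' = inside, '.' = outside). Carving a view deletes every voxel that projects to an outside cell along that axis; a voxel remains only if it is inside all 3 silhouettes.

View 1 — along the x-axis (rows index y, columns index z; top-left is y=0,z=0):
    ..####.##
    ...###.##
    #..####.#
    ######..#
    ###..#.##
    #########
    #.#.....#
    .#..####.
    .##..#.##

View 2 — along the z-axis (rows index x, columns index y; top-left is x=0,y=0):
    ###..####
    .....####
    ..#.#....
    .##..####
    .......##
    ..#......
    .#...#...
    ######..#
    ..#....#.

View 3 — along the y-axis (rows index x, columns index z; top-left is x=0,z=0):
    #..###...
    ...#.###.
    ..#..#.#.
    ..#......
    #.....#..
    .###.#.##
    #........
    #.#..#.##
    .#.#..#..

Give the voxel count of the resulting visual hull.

voxel count = 71

start: 9×9×9 = 729 voxels
  1. axis=0 (YZ plane), |mask|=52  ⇒  voxels=468
  2. axis=2 (XY plane), |mask|=33  ⇒  voxels=191
  3. axis=1 (XZ plane), |mask|=29  ⇒  voxels=71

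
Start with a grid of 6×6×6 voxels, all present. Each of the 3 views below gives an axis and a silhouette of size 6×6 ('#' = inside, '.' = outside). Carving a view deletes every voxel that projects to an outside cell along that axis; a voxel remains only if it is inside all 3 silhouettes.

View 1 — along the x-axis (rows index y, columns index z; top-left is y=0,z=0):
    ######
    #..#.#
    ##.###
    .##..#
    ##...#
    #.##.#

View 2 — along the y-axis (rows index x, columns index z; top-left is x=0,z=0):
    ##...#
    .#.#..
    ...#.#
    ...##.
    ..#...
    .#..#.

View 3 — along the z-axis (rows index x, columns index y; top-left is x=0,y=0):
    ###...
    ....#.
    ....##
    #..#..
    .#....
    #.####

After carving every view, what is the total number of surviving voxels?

full grid |V| = 216
[1] x-view keeps 24 columns → grid now 144
[2] y-view keeps 12 columns → grid now 48
[3] z-view keeps 14 columns → grid now 20

remaining voxels: 20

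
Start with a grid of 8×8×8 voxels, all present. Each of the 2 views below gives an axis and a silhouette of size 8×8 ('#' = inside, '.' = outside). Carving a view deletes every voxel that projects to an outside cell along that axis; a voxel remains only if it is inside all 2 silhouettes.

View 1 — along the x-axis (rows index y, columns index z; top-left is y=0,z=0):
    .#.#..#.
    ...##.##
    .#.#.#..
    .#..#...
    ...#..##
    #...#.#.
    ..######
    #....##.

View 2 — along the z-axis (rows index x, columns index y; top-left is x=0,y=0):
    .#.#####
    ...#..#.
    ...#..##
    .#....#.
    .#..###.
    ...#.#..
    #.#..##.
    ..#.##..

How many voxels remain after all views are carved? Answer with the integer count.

voxel count = 95

full grid |V| = 512
after view 1 [x-axis, 27 of 64 cells solid] → remaining = 216
after view 2 [z-axis, 26 of 64 cells solid] → remaining = 95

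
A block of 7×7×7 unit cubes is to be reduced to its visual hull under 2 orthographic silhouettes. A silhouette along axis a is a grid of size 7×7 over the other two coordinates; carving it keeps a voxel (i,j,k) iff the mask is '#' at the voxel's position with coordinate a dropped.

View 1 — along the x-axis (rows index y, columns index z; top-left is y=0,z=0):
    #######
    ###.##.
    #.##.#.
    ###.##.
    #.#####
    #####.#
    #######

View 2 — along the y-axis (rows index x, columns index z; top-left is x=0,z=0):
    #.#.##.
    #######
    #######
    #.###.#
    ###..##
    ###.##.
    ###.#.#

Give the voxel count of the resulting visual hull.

initial block: 7^3 = 343
  1. axis=0 (YZ plane), |mask|=40  ⇒  voxels=280
  2. axis=1 (XZ plane), |mask|=38  ⇒  voxels=224

voxel count = 224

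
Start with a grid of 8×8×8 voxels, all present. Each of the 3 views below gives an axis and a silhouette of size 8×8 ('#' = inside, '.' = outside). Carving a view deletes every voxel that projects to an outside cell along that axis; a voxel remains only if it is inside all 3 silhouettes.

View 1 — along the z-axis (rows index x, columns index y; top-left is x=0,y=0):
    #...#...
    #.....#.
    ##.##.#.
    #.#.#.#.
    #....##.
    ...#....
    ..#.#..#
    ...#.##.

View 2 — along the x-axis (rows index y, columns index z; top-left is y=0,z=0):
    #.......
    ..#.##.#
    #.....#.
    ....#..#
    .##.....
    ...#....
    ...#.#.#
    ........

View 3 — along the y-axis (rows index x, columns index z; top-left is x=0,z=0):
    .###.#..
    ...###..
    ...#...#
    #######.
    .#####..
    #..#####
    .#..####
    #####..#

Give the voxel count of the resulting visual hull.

27 voxels

start: 8×8×8 = 512 voxels
  1. axis=2 (XY plane), |mask|=23  ⇒  voxels=184
  2. axis=0 (YZ plane), |mask|=15  ⇒  voxels=44
  3. axis=1 (XZ plane), |mask|=38  ⇒  voxels=27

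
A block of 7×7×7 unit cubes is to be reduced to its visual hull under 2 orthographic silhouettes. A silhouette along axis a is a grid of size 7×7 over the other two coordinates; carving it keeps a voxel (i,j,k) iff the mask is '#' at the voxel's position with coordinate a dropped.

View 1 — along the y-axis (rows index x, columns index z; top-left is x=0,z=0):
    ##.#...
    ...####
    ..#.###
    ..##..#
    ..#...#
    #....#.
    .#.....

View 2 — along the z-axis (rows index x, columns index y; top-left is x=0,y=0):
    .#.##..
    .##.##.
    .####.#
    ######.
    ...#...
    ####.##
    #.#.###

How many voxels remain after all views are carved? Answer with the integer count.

|visual hull| = 82

full grid |V| = 343
after view 1 [y-axis, 19 of 49 cells solid] → remaining = 133
after view 2 [z-axis, 30 of 49 cells solid] → remaining = 82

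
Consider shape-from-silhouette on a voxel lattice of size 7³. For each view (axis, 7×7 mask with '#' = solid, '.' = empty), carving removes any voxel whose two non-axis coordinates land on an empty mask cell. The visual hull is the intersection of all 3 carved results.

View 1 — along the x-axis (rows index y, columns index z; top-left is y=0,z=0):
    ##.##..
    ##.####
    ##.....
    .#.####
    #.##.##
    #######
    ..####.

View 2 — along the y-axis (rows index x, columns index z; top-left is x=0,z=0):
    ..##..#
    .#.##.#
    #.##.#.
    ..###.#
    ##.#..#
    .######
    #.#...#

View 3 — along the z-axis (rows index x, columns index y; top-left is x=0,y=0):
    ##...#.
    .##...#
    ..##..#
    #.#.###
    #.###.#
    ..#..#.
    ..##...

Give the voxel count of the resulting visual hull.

|visual hull| = 52

start: 7×7×7 = 343 voxels
[1] x-view keeps 33 columns → grid now 231
[2] y-view keeps 28 columns → grid now 130
[3] z-view keeps 23 columns → grid now 52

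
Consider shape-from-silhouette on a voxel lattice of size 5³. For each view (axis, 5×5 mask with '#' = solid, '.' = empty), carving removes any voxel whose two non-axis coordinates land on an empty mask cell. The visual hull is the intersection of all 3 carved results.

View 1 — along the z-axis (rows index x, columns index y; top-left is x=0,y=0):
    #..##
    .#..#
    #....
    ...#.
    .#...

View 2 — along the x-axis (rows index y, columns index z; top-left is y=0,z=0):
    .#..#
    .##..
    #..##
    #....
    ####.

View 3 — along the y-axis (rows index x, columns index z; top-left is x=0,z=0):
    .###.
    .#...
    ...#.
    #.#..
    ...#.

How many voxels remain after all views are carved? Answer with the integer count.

voxel count = 7

initial block: 5^3 = 125
carve view 1 (along z, XY-mask fill 8/25): 40 voxels remain
carve view 2 (along x, YZ-mask fill 12/25): 18 voxels remain
carve view 3 (along y, XZ-mask fill 8/25): 7 voxels remain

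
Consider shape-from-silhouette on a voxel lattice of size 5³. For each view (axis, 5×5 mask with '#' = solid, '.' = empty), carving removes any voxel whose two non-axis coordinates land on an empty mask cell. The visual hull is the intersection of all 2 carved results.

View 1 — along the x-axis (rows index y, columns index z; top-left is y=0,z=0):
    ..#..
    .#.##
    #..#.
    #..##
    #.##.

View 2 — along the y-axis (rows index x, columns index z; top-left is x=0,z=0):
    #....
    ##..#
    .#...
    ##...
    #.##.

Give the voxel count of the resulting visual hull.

start: 5×5×5 = 125 voxels
V1 x: intersect with YZ mask (12 set) -- 60 left
V2 y: intersect with XZ mask (10 set) -- 23 left

|visual hull| = 23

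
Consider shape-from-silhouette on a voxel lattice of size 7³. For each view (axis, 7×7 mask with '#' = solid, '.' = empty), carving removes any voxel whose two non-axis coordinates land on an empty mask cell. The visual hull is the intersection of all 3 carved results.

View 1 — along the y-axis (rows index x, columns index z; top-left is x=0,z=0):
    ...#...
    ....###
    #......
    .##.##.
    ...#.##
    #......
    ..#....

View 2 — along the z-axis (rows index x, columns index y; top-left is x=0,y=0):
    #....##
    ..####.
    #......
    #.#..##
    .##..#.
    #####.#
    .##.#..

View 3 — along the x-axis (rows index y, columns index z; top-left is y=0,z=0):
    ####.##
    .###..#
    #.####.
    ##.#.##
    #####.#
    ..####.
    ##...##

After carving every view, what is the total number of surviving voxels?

start: 7×7×7 = 343 voxels
after view 1 [y-axis, 14 of 49 cells solid] → remaining = 98
after view 2 [z-axis, 24 of 49 cells solid] → remaining = 50
after view 3 [x-axis, 34 of 49 cells solid] → remaining = 36

|visual hull| = 36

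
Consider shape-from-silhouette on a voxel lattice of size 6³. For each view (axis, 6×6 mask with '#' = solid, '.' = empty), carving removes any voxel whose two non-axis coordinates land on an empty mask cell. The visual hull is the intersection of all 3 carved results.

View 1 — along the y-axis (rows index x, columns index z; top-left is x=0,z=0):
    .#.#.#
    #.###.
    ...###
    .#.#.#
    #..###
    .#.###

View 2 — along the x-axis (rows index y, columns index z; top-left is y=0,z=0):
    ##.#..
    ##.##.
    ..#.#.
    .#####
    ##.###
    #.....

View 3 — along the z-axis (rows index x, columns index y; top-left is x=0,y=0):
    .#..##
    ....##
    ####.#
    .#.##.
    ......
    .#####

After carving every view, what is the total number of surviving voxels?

voxel count = 36

start: 6×6×6 = 216 voxels
after view 1 [y-axis, 21 of 36 cells solid] → remaining = 126
after view 2 [x-axis, 20 of 36 cells solid] → remaining = 72
after view 3 [z-axis, 18 of 36 cells solid] → remaining = 36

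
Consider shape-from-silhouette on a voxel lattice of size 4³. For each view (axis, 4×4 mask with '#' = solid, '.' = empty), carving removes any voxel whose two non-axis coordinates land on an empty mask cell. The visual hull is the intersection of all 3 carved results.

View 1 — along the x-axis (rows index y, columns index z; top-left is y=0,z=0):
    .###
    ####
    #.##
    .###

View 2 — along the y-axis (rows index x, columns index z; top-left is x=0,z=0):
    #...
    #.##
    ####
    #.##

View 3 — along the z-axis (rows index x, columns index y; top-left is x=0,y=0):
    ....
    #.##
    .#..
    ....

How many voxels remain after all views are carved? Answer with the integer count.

before carving: 64 voxels (4×4×4)
carve view 1 (along x, YZ-mask fill 13/16): 52 voxels remain
carve view 2 (along y, XZ-mask fill 11/16): 35 voxels remain
carve view 3 (along z, XY-mask fill 4/16): 11 voxels remain

|visual hull| = 11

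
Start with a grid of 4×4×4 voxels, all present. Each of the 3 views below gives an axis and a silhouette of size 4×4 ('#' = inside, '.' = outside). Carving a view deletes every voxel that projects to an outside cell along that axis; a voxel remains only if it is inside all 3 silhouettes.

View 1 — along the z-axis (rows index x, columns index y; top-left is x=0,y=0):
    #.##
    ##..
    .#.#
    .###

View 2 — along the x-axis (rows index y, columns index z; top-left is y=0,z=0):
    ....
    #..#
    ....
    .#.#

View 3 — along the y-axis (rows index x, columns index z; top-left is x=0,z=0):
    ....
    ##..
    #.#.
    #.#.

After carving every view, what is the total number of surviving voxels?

before carving: 64 voxels (4×4×4)
carve view 1 (along z, XY-mask fill 10/16): 40 voxels remain
carve view 2 (along x, YZ-mask fill 4/16): 12 voxels remain
carve view 3 (along y, XZ-mask fill 6/16): 3 voxels remain

remaining voxels: 3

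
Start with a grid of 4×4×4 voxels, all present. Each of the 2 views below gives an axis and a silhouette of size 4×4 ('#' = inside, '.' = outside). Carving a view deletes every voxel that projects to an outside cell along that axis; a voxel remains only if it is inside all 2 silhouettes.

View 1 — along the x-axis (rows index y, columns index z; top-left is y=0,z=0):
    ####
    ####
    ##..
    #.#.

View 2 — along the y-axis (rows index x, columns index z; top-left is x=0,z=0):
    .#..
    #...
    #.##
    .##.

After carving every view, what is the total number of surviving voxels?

|visual hull| = 22

full grid |V| = 64
  1. axis=0 (YZ plane), |mask|=12  ⇒  voxels=48
  2. axis=1 (XZ plane), |mask|=7  ⇒  voxels=22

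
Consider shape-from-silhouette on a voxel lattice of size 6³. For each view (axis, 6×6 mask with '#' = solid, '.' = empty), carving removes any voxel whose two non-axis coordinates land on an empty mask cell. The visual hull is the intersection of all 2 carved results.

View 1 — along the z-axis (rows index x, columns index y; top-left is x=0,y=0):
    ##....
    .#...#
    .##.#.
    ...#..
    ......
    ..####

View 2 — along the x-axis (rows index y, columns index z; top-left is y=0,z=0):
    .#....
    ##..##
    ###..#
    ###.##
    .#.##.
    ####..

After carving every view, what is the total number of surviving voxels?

full grid |V| = 216
carve view 1 (along z, XY-mask fill 12/36): 72 voxels remain
carve view 2 (along x, YZ-mask fill 21/36): 45 voxels remain

45 voxels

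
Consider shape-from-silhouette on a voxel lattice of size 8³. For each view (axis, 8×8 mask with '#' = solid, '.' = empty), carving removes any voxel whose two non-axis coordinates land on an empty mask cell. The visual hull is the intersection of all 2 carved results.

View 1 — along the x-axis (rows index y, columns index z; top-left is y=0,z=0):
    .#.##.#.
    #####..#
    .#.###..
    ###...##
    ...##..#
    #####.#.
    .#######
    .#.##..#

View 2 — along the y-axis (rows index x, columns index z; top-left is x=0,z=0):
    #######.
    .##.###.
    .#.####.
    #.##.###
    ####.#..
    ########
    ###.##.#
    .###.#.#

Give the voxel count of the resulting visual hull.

start: 8×8×8 = 512 voxels
V1 x: intersect with YZ mask (39 set) -- 312 left
V2 y: intersect with XZ mask (47 set) -- 225 left

remaining voxels: 225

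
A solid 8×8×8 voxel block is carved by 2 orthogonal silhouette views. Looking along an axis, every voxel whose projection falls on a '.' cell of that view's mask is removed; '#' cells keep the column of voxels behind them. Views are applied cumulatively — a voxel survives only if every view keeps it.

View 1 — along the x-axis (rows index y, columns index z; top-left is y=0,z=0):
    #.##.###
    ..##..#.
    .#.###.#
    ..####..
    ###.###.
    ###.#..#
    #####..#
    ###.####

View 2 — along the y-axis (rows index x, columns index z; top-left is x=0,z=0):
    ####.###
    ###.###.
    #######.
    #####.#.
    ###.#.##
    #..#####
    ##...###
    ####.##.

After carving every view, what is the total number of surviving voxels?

initial block: 8^3 = 512
carve view 1 (along x, YZ-mask fill 42/64): 336 voxels remain
carve view 2 (along y, XZ-mask fill 49/64): 254 voxels remain

remaining voxels: 254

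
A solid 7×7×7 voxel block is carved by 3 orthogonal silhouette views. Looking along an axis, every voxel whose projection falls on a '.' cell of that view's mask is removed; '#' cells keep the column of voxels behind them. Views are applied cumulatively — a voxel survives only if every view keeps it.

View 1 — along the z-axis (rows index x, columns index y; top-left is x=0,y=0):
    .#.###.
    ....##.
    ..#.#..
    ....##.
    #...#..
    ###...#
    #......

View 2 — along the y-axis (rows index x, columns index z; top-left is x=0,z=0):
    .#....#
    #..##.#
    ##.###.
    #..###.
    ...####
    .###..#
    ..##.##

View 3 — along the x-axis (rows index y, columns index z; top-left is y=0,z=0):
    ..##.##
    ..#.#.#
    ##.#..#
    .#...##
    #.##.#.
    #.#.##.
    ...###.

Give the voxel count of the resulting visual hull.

voxel count = 37

before carving: 343 voxels (7×7×7)
  1. axis=2 (XY plane), |mask|=17  ⇒  voxels=119
  2. axis=1 (XZ plane), |mask|=27  ⇒  voxels=62
  3. axis=0 (YZ plane), |mask|=25  ⇒  voxels=37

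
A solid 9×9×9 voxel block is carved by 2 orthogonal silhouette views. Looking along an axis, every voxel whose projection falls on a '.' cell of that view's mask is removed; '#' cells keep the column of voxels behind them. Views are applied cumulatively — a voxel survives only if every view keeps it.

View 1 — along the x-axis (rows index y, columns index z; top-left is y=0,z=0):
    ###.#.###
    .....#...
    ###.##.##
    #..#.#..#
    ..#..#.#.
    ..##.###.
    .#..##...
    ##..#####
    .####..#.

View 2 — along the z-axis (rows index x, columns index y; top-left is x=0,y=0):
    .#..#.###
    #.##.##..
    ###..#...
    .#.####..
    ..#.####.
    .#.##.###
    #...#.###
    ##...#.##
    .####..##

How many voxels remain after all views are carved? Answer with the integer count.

full grid |V| = 729
[1] x-view keeps 42 columns → grid now 378
[2] z-view keeps 46 columns → grid now 206

206 voxels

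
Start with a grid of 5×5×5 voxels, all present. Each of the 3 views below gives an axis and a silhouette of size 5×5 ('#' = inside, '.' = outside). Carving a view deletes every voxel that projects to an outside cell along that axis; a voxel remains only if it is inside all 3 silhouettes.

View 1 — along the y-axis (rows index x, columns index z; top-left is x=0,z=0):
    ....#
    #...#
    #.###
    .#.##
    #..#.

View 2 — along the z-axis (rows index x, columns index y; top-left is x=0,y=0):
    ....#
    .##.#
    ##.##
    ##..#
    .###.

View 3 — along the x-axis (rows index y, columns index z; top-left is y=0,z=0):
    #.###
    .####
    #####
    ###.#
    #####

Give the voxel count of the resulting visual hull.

initial block: 5^3 = 125
step 1: project along y, AND mask (12/25) → |grid| = 60
step 2: project along z, AND mask (14/25) → |grid| = 38
step 3: project along x, AND mask (22/25) → |grid| = 32

|visual hull| = 32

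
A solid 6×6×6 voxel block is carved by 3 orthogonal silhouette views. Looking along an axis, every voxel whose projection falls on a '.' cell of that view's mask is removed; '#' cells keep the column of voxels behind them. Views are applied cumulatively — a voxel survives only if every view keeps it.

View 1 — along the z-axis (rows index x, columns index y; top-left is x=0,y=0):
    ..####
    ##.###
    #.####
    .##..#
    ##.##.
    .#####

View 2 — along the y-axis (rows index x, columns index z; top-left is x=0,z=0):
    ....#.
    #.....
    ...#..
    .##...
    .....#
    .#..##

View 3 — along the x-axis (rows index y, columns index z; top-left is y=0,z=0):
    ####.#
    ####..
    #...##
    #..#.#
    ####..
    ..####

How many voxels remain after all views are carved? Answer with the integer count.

|visual hull| = 22

start: 6×6×6 = 216 voxels
step 1: project along z, AND mask (26/36) → |grid| = 156
step 2: project along y, AND mask (9/36) → |grid| = 39
step 3: project along x, AND mask (23/36) → |grid| = 22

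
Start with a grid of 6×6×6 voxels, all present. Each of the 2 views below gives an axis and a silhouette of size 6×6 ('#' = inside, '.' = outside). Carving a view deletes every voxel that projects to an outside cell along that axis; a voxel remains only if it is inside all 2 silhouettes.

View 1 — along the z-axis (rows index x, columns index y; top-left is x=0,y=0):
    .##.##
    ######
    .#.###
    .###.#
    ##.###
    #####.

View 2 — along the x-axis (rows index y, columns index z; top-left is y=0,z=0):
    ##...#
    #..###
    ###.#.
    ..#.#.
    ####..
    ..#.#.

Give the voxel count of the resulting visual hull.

full grid |V| = 216
step 1: project along z, AND mask (28/36) → |grid| = 168
step 2: project along x, AND mask (19/36) → |grid| = 89

remaining voxels: 89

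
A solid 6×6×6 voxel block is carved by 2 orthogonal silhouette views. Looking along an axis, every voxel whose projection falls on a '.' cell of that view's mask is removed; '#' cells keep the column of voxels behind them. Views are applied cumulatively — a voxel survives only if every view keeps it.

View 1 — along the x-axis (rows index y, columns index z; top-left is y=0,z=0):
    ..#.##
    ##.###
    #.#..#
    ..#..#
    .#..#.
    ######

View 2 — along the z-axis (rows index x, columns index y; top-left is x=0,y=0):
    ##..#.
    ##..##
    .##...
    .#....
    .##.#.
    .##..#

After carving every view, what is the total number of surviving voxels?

before carving: 216 voxels (6×6×6)
  1. axis=0 (YZ plane), |mask|=21  ⇒  voxels=126
  2. axis=2 (XY plane), |mask|=16  ⇒  voxels=63

|visual hull| = 63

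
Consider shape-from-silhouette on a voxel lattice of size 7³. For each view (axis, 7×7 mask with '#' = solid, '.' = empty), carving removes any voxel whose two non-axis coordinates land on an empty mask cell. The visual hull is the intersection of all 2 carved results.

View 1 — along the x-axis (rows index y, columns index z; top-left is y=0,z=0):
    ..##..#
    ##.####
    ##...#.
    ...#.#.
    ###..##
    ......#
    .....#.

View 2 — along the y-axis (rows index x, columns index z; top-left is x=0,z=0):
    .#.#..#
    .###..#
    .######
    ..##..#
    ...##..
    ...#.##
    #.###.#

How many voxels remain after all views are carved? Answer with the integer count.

voxel count = 78

initial block: 7^3 = 343
[1] x-view keeps 21 columns → grid now 147
[2] y-view keeps 26 columns → grid now 78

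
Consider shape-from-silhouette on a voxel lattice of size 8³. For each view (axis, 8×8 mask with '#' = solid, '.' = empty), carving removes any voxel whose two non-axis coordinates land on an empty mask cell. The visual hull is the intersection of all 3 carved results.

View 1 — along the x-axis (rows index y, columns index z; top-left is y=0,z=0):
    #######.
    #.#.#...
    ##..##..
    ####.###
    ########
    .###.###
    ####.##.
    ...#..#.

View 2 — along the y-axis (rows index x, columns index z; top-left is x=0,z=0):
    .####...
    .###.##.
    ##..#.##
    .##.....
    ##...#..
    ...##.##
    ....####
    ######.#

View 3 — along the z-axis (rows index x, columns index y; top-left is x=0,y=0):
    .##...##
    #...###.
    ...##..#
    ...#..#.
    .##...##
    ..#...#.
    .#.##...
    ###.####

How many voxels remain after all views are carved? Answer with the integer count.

remaining voxels: 91

full grid |V| = 512
  1. axis=0 (YZ plane), |mask|=43  ⇒  voxels=344
  2. axis=1 (XZ plane), |mask|=34  ⇒  voxels=182
  3. axis=2 (XY plane), |mask|=29  ⇒  voxels=91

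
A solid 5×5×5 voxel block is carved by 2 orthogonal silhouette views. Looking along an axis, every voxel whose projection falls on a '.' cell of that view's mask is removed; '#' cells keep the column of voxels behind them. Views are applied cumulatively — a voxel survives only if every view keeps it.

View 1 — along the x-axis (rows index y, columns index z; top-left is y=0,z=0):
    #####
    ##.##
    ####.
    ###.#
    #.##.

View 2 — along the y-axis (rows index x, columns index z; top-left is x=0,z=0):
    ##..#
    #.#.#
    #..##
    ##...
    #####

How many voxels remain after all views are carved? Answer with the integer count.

65 voxels

initial block: 5^3 = 125
after view 1 [x-axis, 20 of 25 cells solid] → remaining = 100
after view 2 [y-axis, 16 of 25 cells solid] → remaining = 65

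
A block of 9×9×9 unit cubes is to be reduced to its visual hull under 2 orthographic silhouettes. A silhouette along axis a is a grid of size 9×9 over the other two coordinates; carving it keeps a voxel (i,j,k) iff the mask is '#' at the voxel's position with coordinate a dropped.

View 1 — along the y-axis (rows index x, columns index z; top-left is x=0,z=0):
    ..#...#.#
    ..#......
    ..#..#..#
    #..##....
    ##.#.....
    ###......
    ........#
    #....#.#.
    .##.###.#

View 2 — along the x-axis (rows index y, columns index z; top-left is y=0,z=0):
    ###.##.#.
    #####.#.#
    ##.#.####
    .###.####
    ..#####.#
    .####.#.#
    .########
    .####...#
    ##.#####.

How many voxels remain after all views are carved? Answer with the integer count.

before carving: 729 voxels (9×9×9)
V1 y: intersect with XZ mask (26 set) -- 234 left
V2 x: intersect with YZ mask (59 set) -- 170 left

170 voxels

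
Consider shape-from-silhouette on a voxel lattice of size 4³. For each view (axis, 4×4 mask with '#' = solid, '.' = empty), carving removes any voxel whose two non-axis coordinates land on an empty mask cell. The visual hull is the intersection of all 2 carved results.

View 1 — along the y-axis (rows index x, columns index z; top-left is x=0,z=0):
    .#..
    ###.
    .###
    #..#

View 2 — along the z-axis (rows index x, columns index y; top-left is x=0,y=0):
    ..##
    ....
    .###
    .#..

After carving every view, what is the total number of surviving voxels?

13 voxels

initial block: 4^3 = 64
V1 y: intersect with XZ mask (9 set) -- 36 left
V2 z: intersect with XY mask (6 set) -- 13 left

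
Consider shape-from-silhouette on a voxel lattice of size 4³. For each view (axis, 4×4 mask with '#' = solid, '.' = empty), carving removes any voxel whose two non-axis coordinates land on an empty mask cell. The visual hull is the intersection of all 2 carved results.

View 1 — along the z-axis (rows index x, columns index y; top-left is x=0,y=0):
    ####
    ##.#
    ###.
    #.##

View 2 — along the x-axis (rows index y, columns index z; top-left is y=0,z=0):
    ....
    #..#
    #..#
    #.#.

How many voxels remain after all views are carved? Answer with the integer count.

before carving: 64 voxels (4×4×4)
carve view 1 (along z, XY-mask fill 13/16): 52 voxels remain
carve view 2 (along x, YZ-mask fill 6/16): 18 voxels remain

remaining voxels: 18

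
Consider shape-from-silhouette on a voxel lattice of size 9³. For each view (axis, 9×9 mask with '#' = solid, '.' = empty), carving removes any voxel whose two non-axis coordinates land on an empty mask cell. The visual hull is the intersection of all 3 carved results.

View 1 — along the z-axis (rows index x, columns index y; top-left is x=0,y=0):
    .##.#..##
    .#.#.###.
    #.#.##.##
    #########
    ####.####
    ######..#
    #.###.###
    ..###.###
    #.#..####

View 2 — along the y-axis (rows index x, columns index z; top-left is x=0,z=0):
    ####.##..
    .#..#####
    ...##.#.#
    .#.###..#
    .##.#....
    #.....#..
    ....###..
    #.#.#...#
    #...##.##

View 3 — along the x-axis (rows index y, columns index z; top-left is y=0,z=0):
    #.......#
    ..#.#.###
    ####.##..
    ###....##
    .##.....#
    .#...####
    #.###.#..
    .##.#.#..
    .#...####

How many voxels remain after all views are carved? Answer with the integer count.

before carving: 729 voxels (9×9×9)
carve view 1 (along z, XY-mask fill 59/81): 531 voxels remain
carve view 2 (along y, XZ-mask fill 38/81): 242 voxels remain
carve view 3 (along x, YZ-mask fill 40/81): 117 voxels remain

117 voxels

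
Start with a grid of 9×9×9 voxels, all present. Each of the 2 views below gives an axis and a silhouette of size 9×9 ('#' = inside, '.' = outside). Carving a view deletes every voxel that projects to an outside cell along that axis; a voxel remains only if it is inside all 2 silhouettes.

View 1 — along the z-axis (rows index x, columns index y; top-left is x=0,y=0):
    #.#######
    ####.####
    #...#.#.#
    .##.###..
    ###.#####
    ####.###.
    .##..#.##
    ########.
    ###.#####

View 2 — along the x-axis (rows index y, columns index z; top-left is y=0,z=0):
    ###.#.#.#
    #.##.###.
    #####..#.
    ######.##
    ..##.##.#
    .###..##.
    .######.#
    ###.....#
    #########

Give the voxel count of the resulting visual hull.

full grid |V| = 729
step 1: project along z, AND mask (61/81) → |grid| = 549
step 2: project along x, AND mask (56/81) → |grid| = 372

372 voxels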